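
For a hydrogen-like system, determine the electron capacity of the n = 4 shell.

A shell holds 2n² electrons: 2 × 4² = 2 × 16 = 32.

32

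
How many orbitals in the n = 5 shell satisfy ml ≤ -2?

Go through l = 0, …, 4 (the values permitted for n = 5).
Orbitals with ml ≤ -2, by l: l=2 → 1; l=3 → 2; l=4 → 3.
Total orbitals: 1 + 2 + 3 = 6.

6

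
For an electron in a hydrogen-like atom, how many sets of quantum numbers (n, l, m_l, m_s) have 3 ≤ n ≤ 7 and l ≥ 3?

180

Per-shell orbital counts meeting the constraint:
n=4 → 7; n=5 → 16; n=6 → 27; n=7 → 40.
Orbitals: 7 + 16 + 27 + 40 = 90. Including both spin states (m_s = ±1/2) gives 2 × 90 = 180 states.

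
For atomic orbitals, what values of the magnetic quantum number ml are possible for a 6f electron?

The 6f subshell has l = 3, and ml takes every integer from −l to +l. With l = 3 that gives the 7 values -3, -2, -1, 0, 1, 2, 3.

-3, -2, -1, 0, 1, 2, 3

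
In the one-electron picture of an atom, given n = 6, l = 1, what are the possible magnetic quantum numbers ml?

-1, 0, 1

ml takes every integer from −l to +l. With l = 1 that gives the 3 values -1, 0, 1.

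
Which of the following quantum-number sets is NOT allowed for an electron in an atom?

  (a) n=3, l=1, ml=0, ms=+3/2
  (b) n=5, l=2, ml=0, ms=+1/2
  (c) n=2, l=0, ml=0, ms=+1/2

(a)

(a) has ms = +3/2, but an electron's spin must be ±1/2.
The remaining sets (b), (c) satisfy all four rules.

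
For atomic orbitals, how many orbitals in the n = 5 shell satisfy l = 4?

9

Go through l = 0, …, 4 (the values permitted for n = 5).
The (l, ml) pairs meeting l = 4 give: l=4 → 9.
Total orbitals: 9.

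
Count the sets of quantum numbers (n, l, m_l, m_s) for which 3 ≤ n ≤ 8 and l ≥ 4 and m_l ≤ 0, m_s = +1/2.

60

Go shell by shell, enumerating (l, m_l) with l ≥ 4 and m_l ≤ 0:
n=5 → 5; n=6 → 11; n=7 → 18; n=8 → 26.
Orbitals: 5 + 11 + 18 + 26 = 60. With m_s fixed to +1/2 there is one state per orbital, so 60 states.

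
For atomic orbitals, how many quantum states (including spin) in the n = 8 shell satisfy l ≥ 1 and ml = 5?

6

With n = 8 the allowed l are 0, 1, …, 7.
Orbitals with l ≥ 1 and ml = 5, by l: l=5 → 1; l=6 → 1; l=7 → 1.
Orbitals: 1 + 1 + 1 = 3. Each orbital carries two spin states, so 3 × 2 = 6 states.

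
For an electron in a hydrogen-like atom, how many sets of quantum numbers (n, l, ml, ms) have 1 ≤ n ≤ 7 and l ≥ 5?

70

Treat each shell separately and count matching orbitals:
n=6 → 11; n=7 → 24.
Orbitals: 11 + 24 = 35. Including both spin states (ms = ±1/2) gives 2 × 35 = 70 states.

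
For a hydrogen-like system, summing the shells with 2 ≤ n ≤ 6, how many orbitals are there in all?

90

Shell n has n² orbitals: 2²=4 + 3²=9 + 4²=16 + 5²=25 + 6²=36 = 90 orbitals.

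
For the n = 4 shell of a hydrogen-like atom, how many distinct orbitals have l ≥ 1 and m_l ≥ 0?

9

For n = 4, l ranges over 0 … 3.
Per l-value: l=1 → 2; l=2 → 3; l=3 → 4.
Total orbitals: 2 + 3 + 4 = 9.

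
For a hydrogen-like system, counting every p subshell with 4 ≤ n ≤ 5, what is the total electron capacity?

A p subshell (l = 1) exists for every n ≥ 2, so shells n = 4, 5 each contribute one — 2 subshells.
Since each p subshell holds 2(2·1+1) = 6 electrons, the total is 2 × 6 = 12.

12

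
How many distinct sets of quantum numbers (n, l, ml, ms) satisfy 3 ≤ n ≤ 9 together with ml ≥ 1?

Work shell by shell — for each n, count the (l, ml) pairs that satisfy ml ≥ 1:
n=3 → 3; n=4 → 6; n=5 → 10; n=6 → 15; n=7 → 21; n=8 → 28; n=9 → 36.
Orbitals: 3 + 6 + 10 + 15 + 21 + 28 + 36 = 119. Including both spin states (ms = ±1/2) gives 2 × 119 = 238 states.

238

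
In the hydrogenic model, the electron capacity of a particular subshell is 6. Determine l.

2(2l+1) = 6 ⇒ 2l+1 = 3 ⇒ l = 1.

l = 1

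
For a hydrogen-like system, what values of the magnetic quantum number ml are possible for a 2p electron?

The 2p subshell has l = 1, and ml takes every integer from −l to +l. With l = 1 that gives the 3 values -1, 0, 1.

-1, 0, 1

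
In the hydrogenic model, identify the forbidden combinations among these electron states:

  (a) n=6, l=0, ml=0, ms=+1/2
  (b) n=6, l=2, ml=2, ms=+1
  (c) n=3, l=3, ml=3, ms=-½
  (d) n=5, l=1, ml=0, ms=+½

(b) has ms = +1, but an electron's spin must be ±1/2.
(c) has l = 3 ≥ n = 3, violating 0 ≤ l ≤ n−1.
The remaining sets (a), (d) satisfy all four rules.

(b) and (c)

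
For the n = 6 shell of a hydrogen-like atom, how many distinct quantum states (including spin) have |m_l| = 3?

12

Go through l = 0, …, 5 (the values permitted for n = 6).
Contributions: l=3 → 2; l=4 → 2; l=5 → 2.
Orbitals: 2 + 2 + 2 = 6. Each orbital carries two spin states, so 6 × 2 = 12 states.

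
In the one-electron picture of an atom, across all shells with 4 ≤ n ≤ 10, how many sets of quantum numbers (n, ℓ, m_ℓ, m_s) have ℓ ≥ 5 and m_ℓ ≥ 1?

190

Treat each shell separately and count matching orbitals:
n=6 → 5; n=7 → 11; n=8 → 18; n=9 → 26; n=10 → 35.
Orbitals: 5 + 11 + 18 + 26 + 35 = 95. Including both spin states (m_s = ±1/2) gives 2 × 95 = 190 states.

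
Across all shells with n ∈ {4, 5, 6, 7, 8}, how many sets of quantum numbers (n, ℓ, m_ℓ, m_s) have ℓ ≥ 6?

82

For each n in the range, tally the orbitals obeying ℓ ≥ 6:
n=7 → 13; n=8 → 28.
Orbitals: 13 + 28 = 41. Including both spin states (m_s = ±1/2) gives 2 × 41 = 82 states.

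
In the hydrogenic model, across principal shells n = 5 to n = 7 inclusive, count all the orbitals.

110

Shell n has n² orbitals: 5²=25 + 6²=36 + 7²=49 = 110 orbitals.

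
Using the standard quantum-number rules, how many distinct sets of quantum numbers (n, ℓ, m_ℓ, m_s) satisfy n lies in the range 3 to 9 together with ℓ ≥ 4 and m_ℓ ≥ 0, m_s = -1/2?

95

Count contributing orbitals for each principal shell:
n=5 → 5; n=6 → 11; n=7 → 18; n=8 → 26; n=9 → 35.
Orbitals: 5 + 11 + 18 + 26 + 35 = 95. With m_s fixed to -1/2 there is one state per orbital, so 95 states.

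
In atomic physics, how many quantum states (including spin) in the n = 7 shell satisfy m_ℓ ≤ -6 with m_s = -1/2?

The n = 7 shell has ℓ = 0 through 6; check each.
The (ℓ, m_ℓ) pairs meeting m_ℓ ≤ -6 give: ℓ=6 → 1.
Orbitals: 1. With m_s fixed to a single value there is one state per orbital, giving 1 state.

1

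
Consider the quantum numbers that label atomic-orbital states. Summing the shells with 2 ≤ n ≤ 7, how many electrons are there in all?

Shell n has n² orbitals: 2²=4 + 3²=9 + 4²=16 + 5²=25 + 6²=36 + 7²=49 = 139 orbitals.
Two spin states per orbital: 2 × 139 = 278 electrons.

278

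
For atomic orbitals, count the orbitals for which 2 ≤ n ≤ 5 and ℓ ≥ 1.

50

For each n in the range, tally the orbitals obeying ℓ ≥ 1:
n=2 → 3; n=3 → 8; n=4 → 15; n=5 → 24.
Total orbitals: 3 + 8 + 15 + 24 = 50.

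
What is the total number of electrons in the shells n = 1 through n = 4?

60

Shell n has n² orbitals: 1²=1 + 2²=4 + 3²=9 + 4²=16 = 30 orbitals.
Two spin states per orbital: 2 × 30 = 60 electrons.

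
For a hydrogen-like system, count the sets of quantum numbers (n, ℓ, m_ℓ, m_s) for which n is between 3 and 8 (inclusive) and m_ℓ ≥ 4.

40

Count contributing orbitals for each principal shell:
n=5 → 1; n=6 → 3; n=7 → 6; n=8 → 10.
Orbitals: 1 + 3 + 6 + 10 = 20. Including both spin states (m_s = ±1/2) gives 2 × 20 = 40 states.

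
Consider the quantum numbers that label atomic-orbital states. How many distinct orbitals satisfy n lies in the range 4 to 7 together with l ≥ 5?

35

Count contributing orbitals for each principal shell:
n=6 → 11; n=7 → 24.
Total orbitals: 11 + 24 = 35.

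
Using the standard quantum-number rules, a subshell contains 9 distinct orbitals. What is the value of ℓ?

2ℓ+1 = 9 gives ℓ = 4.

ℓ = 4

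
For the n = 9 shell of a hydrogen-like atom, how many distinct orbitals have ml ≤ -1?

Go through l = 0, …, 8 (the values permitted for n = 9).
Per l-value: l=1 → 1; l=2 → 2; l=3 → 3; l=4 → 4; l=5 → 5; l=6 → 6; l=7 → 7; l=8 → 8.
Total orbitals: 1 + 2 + 3 + 4 + 5 + 6 + 7 + 8 = 36.

36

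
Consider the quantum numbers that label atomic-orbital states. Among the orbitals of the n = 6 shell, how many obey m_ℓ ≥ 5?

Contributions: ℓ=5 → 1.
Total orbitals: 1.

1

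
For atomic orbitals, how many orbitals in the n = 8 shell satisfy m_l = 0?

With n = 8 the allowed l are 0, 1, …, 7.
Orbitals with m_l = 0, by l: l=0 → 1; l=1 → 1; l=2 → 1; l=3 → 1; l=4 → 1; l=5 → 1; l=6 → 1; l=7 → 1.
Total orbitals: 1 + 1 + 1 + 1 + 1 + 1 + 1 + 1 = 8.

8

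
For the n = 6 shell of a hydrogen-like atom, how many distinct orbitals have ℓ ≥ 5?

Go through ℓ = 0, …, 5 (the values permitted for n = 6).
Orbitals with ℓ ≥ 5, by ℓ: ℓ=5 → 11.
Total orbitals: 11.

11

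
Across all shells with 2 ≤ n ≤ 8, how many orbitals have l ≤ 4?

Go shell by shell, enumerating (l, m_l) with l ≤ 4:
n=2 → 4; n=3 → 9; n=4 → 16; n=5 → 25; n=6 → 25; n=7 → 25; n=8 → 25.
Total orbitals: 4 + 9 + 16 + 25 + 25 + 25 + 25 = 129.

129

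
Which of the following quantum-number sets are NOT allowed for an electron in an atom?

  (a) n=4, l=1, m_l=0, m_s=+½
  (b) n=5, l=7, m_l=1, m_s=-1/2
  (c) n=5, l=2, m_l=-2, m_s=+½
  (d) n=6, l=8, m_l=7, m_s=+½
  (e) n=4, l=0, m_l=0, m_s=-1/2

(b) and (d)

(b) has l = 7 ≥ n = 5, violating 0 ≤ l ≤ n−1.
(d) has l = 8 ≥ n = 6, violating 0 ≤ l ≤ n−1.
The remaining sets (a), (c), (e) satisfy all four rules.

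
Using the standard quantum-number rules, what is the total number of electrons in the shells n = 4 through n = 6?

Shell n has n² orbitals: 4²=16 + 5²=25 + 6²=36 = 77 orbitals.
Two spin states per orbital: 2 × 77 = 154 electrons.

154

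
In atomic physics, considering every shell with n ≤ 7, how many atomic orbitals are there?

140

Total orbitals = 1² + 2² + 3² + 4² + 5² + 6² + 7² = 140.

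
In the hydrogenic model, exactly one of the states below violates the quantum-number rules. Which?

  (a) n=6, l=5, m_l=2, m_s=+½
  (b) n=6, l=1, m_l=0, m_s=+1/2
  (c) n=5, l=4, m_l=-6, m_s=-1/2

(c) has |m_l| = 6 > l = 4, violating −l ≤ m_l ≤ l.
The remaining sets (a), (b) satisfy all four rules.

(c)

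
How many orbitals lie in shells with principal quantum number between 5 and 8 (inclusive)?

Shell n has n² orbitals: 5²=25 + 6²=36 + 7²=49 + 8²=64 = 174 orbitals.

174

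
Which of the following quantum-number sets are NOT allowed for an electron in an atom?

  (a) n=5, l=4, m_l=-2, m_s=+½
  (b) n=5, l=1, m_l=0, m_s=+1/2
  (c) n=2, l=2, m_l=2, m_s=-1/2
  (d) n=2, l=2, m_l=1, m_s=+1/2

(c) and (d)

(c) has l = 2 ≥ n = 2, violating 0 ≤ l ≤ n−1.
(d) has l = 2 ≥ n = 2, violating 0 ≤ l ≤ n−1.
The remaining sets (a), (b) satisfy all four rules.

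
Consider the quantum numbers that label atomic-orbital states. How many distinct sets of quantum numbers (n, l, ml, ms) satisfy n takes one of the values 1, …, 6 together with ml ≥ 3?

20

Go shell by shell, enumerating (l, ml) with ml ≥ 3:
n=4 → 1; n=5 → 3; n=6 → 6.
Orbitals: 1 + 3 + 6 = 10. Including both spin states (ms = ±1/2) gives 2 × 10 = 20 states.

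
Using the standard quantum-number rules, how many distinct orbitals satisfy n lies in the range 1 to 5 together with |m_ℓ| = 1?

20

For each n in the range, tally the orbitals obeying |m_ℓ| = 1:
n=2 → 2; n=3 → 4; n=4 → 6; n=5 → 8.
Total orbitals: 2 + 4 + 6 + 8 = 20.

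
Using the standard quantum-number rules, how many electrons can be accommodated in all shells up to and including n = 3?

Total orbitals = 1² + 2² + 3² = 14. Doubling for spin gives 28 electrons.

28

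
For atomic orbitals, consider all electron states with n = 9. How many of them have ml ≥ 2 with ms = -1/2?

The n = 9 shell has l = 0 through 8; check each.
The (l, ml) pairs meeting ml ≥ 2 give: l=2 → 1; l=3 → 2; l=4 → 3; l=5 → 4; l=6 → 5; l=7 → 6; l=8 → 7.
Orbitals: 1 + 2 + 3 + 4 + 5 + 6 + 7 = 28. With ms fixed to a single value there is one state per orbital, giving 28 states.

28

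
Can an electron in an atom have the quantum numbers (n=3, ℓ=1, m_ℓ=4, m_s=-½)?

Not allowed

The magnetic quantum number must satisfy −ℓ ≤ m_ℓ ≤ ℓ. With ℓ = 1, m_ℓ can only be -1, 0, 1, so m_ℓ = 4 is forbidden.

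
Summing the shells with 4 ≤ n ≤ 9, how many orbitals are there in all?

Shell n has n² orbitals: 4²=16 + 5²=25 + 6²=36 + 7²=49 + 8²=64 + 9²=81 = 271 orbitals.

271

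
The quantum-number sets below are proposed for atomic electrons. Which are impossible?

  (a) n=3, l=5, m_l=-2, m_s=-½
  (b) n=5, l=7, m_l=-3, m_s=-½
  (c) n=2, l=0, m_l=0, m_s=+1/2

(a) and (b)

(a) has l = 5 ≥ n = 3, violating 0 ≤ l ≤ n−1.
(b) has l = 7 ≥ n = 5, violating 0 ≤ l ≤ n−1.
The remaining set (c) satisfies all four rules.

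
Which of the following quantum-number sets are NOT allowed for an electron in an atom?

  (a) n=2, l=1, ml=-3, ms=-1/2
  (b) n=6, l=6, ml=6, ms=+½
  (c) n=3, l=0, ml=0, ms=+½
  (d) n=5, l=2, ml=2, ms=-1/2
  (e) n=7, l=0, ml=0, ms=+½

(a) and (b)

(a) has |ml| = 3 > l = 1, violating −l ≤ ml ≤ l.
(b) has l = 6 ≥ n = 6, violating 0 ≤ l ≤ n−1.
The remaining sets (c), (d), (e) satisfy all four rules.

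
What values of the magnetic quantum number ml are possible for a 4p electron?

-1, 0, 1

The 4p subshell has l = 1, and ml takes every integer from −l to +l. With l = 1 that gives the 3 values -1, 0, 1.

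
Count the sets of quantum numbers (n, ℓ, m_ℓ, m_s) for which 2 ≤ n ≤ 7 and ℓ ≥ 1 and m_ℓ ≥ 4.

20

Go shell by shell, enumerating (ℓ, m_ℓ) with ℓ ≥ 1 and m_ℓ ≥ 4:
n=5 → 1; n=6 → 3; n=7 → 6.
Orbitals: 1 + 3 + 6 = 10. Including both spin states (m_s = ±1/2) gives 2 × 10 = 20 states.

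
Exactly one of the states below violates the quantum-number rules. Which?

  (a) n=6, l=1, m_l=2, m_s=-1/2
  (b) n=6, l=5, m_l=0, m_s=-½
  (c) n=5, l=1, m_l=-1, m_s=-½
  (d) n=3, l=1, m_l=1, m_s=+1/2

(a)

(a) has |m_l| = 2 > l = 1, violating −l ≤ m_l ≤ l.
The remaining sets (b), (c), (d) satisfy all four rules.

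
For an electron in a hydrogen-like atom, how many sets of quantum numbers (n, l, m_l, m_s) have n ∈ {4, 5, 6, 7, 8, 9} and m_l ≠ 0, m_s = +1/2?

232

Treat each shell separately and count matching orbitals:
n=4 → 12; n=5 → 20; n=6 → 30; n=7 → 42; n=8 → 56; n=9 → 72.
Orbitals: 12 + 20 + 30 + 42 + 56 + 72 = 232. With m_s fixed to +1/2 there is one state per orbital, so 232 states.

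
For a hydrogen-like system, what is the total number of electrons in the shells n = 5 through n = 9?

510

Shell n has n² orbitals: 5²=25 + 6²=36 + 7²=49 + 8²=64 + 9²=81 = 255 orbitals.
Two spin states per orbital: 2 × 255 = 510 electrons.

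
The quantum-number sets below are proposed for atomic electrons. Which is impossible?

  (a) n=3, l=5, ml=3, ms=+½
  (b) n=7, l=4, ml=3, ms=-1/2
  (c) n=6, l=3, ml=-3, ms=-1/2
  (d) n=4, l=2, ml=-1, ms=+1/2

(a) has l = 5 ≥ n = 3, violating 0 ≤ l ≤ n−1.
The remaining sets (b), (c), (d) satisfy all four rules.

(a)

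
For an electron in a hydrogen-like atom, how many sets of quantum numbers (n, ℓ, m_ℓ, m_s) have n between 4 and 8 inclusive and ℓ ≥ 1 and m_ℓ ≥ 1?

160

For each n in the range, tally the orbitals obeying ℓ ≥ 1 and m_ℓ ≥ 1:
n=4 → 6; n=5 → 10; n=6 → 15; n=7 → 21; n=8 → 28.
Orbitals: 6 + 10 + 15 + 21 + 28 = 80. Including both spin states (m_s = ±1/2) gives 2 × 80 = 160 states.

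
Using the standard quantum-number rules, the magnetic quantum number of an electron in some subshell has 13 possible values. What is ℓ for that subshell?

m_ℓ ranges over 2ℓ+1 integers, so 2ℓ+1 = 13 ⇒ ℓ = 6.

ℓ = 6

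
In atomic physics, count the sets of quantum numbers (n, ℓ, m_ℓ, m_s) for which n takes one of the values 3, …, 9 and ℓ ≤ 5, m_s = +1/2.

194

Treat each shell separately and count matching orbitals:
n=3 → 9; n=4 → 16; n=5 → 25; n=6 → 36; n=7 → 36; n=8 → 36; n=9 → 36.
Orbitals: 9 + 16 + 25 + 36 + 36 + 36 + 36 = 194. With m_s fixed to +1/2 there is one state per orbital, so 194 states.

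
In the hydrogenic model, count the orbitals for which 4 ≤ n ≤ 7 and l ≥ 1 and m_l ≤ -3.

Treat each shell separately and count matching orbitals:
n=4 → 1; n=5 → 3; n=6 → 6; n=7 → 10.
Total orbitals: 1 + 3 + 6 + 10 = 20.

20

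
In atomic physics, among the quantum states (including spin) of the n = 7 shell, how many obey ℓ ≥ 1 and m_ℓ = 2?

10

For n = 7, ℓ ranges over 0 … 6.
Contributions: ℓ=2 → 1; ℓ=3 → 1; ℓ=4 → 1; ℓ=5 → 1; ℓ=6 → 1.
Orbitals: 1 + 1 + 1 + 1 + 1 = 5. Each orbital carries two spin states, so 5 × 2 = 10 states.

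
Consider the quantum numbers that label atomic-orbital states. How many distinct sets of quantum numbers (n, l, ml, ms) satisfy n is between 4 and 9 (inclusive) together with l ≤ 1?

For each n in the range, tally the orbitals obeying l ≤ 1:
n=4 → 4; n=5 → 4; n=6 → 4; n=7 → 4; n=8 → 4; n=9 → 4.
Orbitals: 4 + 4 + 4 + 4 + 4 + 4 = 24. Including both spin states (ms = ±1/2) gives 2 × 24 = 48 states.

48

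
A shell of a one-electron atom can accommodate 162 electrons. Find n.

n = 9

2n² = 162 ⇒ n² = 81 ⇒ n = 9.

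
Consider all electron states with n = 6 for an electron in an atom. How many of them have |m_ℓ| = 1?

20

Contributions: ℓ=1 → 2; ℓ=2 → 2; ℓ=3 → 2; ℓ=4 → 2; ℓ=5 → 2.
Orbitals: 2 + 2 + 2 + 2 + 2 = 10. Each orbital carries two spin states, so 10 × 2 = 20 states.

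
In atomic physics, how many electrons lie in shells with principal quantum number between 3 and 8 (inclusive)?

398

Shell n has n² orbitals: 3²=9 + 4²=16 + 5²=25 + 6²=36 + 7²=49 + 8²=64 = 199 orbitals.
Two spin states per orbital: 2 × 199 = 398 electrons.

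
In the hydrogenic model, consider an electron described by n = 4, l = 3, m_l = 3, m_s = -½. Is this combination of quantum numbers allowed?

n = 4 is a positive integer. l = 3 satisfies 0 ≤ l ≤ n−1 = 3. m_l = 3 lies in the range −l … +l (here −3 … 3). m_s = -1/2 is one of ±1/2.
All four constraints are satisfied.

Allowed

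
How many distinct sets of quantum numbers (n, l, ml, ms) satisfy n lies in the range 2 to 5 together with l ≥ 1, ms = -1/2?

50

For each n in the range, tally the orbitals obeying l ≥ 1:
n=2 → 3; n=3 → 8; n=4 → 15; n=5 → 24.
Orbitals: 3 + 8 + 15 + 24 = 50. With ms fixed to -1/2 there is one state per orbital, so 50 states.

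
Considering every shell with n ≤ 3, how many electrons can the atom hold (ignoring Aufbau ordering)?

28

Total orbitals = 1² + 2² + 3² = 14. Doubling for spin gives 28 electrons.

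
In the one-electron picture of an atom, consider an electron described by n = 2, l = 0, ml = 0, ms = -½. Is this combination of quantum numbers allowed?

Yes

n = 2 is a positive integer. l = 0 satisfies 0 ≤ l ≤ n−1 = 1. ml = 0 lies in the range −l … +l (here 0). ms = -1/2 is one of ±1/2.
All four constraints are satisfied.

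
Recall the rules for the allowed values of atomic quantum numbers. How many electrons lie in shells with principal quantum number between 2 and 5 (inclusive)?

Shell n has n² orbitals: 2²=4 + 3²=9 + 4²=16 + 5²=25 = 54 orbitals.
Two spin states per orbital: 2 × 54 = 108 electrons.

108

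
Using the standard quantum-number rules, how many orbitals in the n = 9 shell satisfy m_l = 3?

6

Go through l = 0, …, 8 (the values permitted for n = 9).
Orbitals with m_l = 3, by l: l=3 → 1; l=4 → 1; l=5 → 1; l=6 → 1; l=7 → 1; l=8 → 1.
Total orbitals: 1 + 1 + 1 + 1 + 1 + 1 = 6.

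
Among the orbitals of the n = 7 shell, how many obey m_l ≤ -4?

Go through l = 0, …, 6 (the values permitted for n = 7).
The (l, m_l) pairs meeting m_l ≤ -4 give: l=4 → 1; l=5 → 2; l=6 → 3.
Total orbitals: 1 + 2 + 3 = 6.

6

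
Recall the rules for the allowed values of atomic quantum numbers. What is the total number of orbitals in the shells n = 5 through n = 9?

Shell n has n² orbitals: 5²=25 + 6²=36 + 7²=49 + 8²=64 + 9²=81 = 255 orbitals.

255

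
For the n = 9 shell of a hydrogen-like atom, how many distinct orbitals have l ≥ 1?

80

With n = 9 the allowed l are 0, 1, …, 8.
Per l-value: l=1 → 3; l=2 → 5; l=3 → 7; l=4 → 9; l=5 → 11; l=6 → 13; l=7 → 15; l=8 → 17.
Total orbitals: 3 + 5 + 7 + 9 + 11 + 13 + 15 + 17 = 80.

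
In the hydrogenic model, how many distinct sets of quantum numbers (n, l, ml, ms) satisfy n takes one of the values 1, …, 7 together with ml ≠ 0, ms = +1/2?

Treat each shell separately and count matching orbitals:
n=2 → 2; n=3 → 6; n=4 → 12; n=5 → 20; n=6 → 30; n=7 → 42.
Orbitals: 2 + 6 + 12 + 20 + 30 + 42 = 112. With ms fixed to +1/2 there is one state per orbital, so 112 states.

112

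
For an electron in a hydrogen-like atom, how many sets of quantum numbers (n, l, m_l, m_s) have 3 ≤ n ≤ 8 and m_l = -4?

20

Work shell by shell — for each n, count the (l, m_l) pairs that satisfy m_l = -4:
n=5 → 1; n=6 → 2; n=7 → 3; n=8 → 4.
Orbitals: 1 + 2 + 3 + 4 = 10. Including both spin states (m_s = ±1/2) gives 2 × 10 = 20 states.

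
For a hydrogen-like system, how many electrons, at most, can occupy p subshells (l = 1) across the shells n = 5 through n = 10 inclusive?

36

A p subshell (l = 1) exists for every n ≥ 2, so shells n = 5, 6, 7, 8, 9, 10 each contribute one — 6 subshells.
Since each p subshell holds 2(2·1+1) = 6 electrons, the total is 6 × 6 = 36.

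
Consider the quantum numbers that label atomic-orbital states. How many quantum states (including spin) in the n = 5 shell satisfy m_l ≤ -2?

12

With n = 5 the allowed l are 0, 1, …, 4.
Orbitals with m_l ≤ -2, by l: l=2 → 1; l=3 → 2; l=4 → 3.
Orbitals: 1 + 2 + 3 = 6. Each orbital carries two spin states, so 6 × 2 = 12 states.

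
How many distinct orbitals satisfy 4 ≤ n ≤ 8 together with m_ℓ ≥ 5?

10

Treat each shell separately and count matching orbitals:
n=6 → 1; n=7 → 3; n=8 → 6.
Total orbitals: 1 + 3 + 6 = 10.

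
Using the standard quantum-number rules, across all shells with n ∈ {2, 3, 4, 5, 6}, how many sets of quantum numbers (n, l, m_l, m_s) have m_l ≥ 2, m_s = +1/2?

20

Treat each shell separately and count matching orbitals:
n=3 → 1; n=4 → 3; n=5 → 6; n=6 → 10.
Orbitals: 1 + 3 + 6 + 10 = 20. With m_s fixed to +1/2 there is one state per orbital, so 20 states.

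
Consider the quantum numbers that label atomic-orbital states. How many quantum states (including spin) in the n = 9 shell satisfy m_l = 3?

12

The n = 9 shell has l = 0 through 8; check each.
Orbitals with m_l = 3, by l: l=3 → 1; l=4 → 1; l=5 → 1; l=6 → 1; l=7 → 1; l=8 → 1.
Orbitals: 1 + 1 + 1 + 1 + 1 + 1 = 6. Each orbital carries two spin states, so 6 × 2 = 12 states.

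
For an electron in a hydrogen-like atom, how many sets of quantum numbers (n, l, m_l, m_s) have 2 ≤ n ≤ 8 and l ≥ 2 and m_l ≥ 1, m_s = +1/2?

77

Per-shell orbital counts meeting the constraint:
n=3 → 2; n=4 → 5; n=5 → 9; n=6 → 14; n=7 → 20; n=8 → 27.
Orbitals: 2 + 5 + 9 + 14 + 20 + 27 = 77. With m_s fixed to +1/2 there is one state per orbital, so 77 states.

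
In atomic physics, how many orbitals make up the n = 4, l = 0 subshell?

A subshell has 2l+1 orbitals; with l = 0, that's 1.

1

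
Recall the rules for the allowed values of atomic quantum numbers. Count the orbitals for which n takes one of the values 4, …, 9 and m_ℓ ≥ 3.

56

For each n in the range, tally the orbitals obeying m_ℓ ≥ 3:
n=4 → 1; n=5 → 3; n=6 → 6; n=7 → 10; n=8 → 15; n=9 → 21.
Total orbitals: 1 + 3 + 6 + 10 + 15 + 21 = 56.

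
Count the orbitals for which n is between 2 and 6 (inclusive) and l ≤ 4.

Count contributing orbitals for each principal shell:
n=2 → 4; n=3 → 9; n=4 → 16; n=5 → 25; n=6 → 25.
Total orbitals: 4 + 9 + 16 + 25 + 25 = 79.

79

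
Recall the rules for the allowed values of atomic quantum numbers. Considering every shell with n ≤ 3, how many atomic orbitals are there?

Total orbitals = 1² + 2² + 3² = 14.

14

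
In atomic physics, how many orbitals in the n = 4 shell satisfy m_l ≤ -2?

3

With n = 4 the allowed l are 0, 1, …, 3.
Orbitals with m_l ≤ -2, by l: l=2 → 1; l=3 → 2.
Total orbitals: 1 + 2 = 3.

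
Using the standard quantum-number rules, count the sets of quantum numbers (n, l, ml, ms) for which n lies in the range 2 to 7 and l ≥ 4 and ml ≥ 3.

32

For each n in the range, tally the orbitals obeying l ≥ 4 and ml ≥ 3:
n=5 → 2; n=6 → 5; n=7 → 9.
Orbitals: 2 + 5 + 9 = 16. Including both spin states (ms = ±1/2) gives 2 × 16 = 32 states.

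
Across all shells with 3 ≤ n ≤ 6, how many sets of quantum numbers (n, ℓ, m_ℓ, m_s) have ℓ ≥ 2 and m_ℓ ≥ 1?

60

Per-shell orbital counts meeting the constraint:
n=3 → 2; n=4 → 5; n=5 → 9; n=6 → 14.
Orbitals: 2 + 5 + 9 + 14 = 30. Including both spin states (m_s = ±1/2) gives 2 × 30 = 60 states.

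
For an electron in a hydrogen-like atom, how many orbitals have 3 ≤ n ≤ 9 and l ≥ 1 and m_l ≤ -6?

10

For each n in the range, tally the orbitals obeying l ≥ 1 and m_l ≤ -6:
n=7 → 1; n=8 → 3; n=9 → 6.
Total orbitals: 1 + 3 + 6 = 10.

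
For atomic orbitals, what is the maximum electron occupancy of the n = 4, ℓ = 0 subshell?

2

A subshell with ℓ = 0 has 2ℓ+1 = 1 orbital, each holding 2 electrons (spin ±1/2), so 1 × 2 = 2.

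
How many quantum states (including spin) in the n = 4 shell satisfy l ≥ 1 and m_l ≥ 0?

18

Orbitals with l ≥ 1 and m_l ≥ 0, by l: l=1 → 2; l=2 → 3; l=3 → 4.
Orbitals: 2 + 3 + 4 = 9. Each orbital carries two spin states, so 9 × 2 = 18 states.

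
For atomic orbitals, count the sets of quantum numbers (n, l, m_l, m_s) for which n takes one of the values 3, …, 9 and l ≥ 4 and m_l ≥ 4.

Per-shell orbital counts meeting the constraint:
n=5 → 1; n=6 → 3; n=7 → 6; n=8 → 10; n=9 → 15.
Orbitals: 1 + 3 + 6 + 10 + 15 = 35. Including both spin states (m_s = ±1/2) gives 2 × 35 = 70 states.

70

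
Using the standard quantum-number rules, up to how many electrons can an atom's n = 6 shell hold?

A shell holds 2n² electrons: 2 × 6² = 2 × 36 = 72.

72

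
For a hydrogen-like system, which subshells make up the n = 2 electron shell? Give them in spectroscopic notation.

2s, 2p

For n = 2, l runs from 0 to 1. In spectroscopic notation l = 0,1,2,… ↔ s,p,d,f,g,h,i, so the subshells are 2s, 2p.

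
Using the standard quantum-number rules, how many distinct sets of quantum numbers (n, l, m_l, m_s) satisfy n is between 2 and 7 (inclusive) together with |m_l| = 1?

84

Work shell by shell — for each n, count the (l, m_l) pairs that satisfy |m_l| = 1:
n=2 → 2; n=3 → 4; n=4 → 6; n=5 → 8; n=6 → 10; n=7 → 12.
Orbitals: 2 + 4 + 6 + 8 + 10 + 12 = 42. Including both spin states (m_s = ±1/2) gives 2 × 42 = 84 states.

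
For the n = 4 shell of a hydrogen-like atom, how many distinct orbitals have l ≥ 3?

Go through l = 0, …, 3 (the values permitted for n = 4).
Contributions: l=3 → 7.
Total orbitals: 7.

7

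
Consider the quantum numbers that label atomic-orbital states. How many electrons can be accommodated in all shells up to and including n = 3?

28

Total orbitals = 1² + 2² + 3² = 14. Doubling for spin gives 28 electrons.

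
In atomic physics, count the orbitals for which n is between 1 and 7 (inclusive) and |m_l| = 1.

For each n in the range, tally the orbitals obeying |m_l| = 1:
n=2 → 2; n=3 → 4; n=4 → 6; n=5 → 8; n=6 → 10; n=7 → 12.
Total orbitals: 2 + 4 + 6 + 8 + 10 + 12 = 42.

42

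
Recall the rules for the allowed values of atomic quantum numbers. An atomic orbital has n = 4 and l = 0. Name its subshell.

l = 0 corresponds to the letter 's', so the subshell is 4s.

4s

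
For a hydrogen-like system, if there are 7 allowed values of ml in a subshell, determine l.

ml ranges over 2l+1 integers, so 2l+1 = 7 ⇒ l = 3.

l = 3 (f)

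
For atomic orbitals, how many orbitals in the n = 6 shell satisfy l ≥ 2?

Go through l = 0, …, 5 (the values permitted for n = 6).
The (l, m_l) pairs meeting l ≥ 2 give: l=2 → 5; l=3 → 7; l=4 → 9; l=5 → 11.
Total orbitals: 5 + 7 + 9 + 11 = 32.

32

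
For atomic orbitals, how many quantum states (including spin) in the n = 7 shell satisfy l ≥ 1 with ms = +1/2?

For n = 7, l ranges over 0 … 6.
Contributions: l=1 → 3; l=2 → 5; l=3 → 7; l=4 → 9; l=5 → 11; l=6 → 13.
Orbitals: 3 + 5 + 7 + 9 + 11 + 13 = 48. With ms fixed to a single value there is one state per orbital, giving 48 states.

48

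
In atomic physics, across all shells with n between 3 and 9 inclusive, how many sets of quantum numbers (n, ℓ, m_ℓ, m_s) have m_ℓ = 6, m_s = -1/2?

6

For each n in the range, tally the orbitals obeying m_ℓ = 6:
n=7 → 1; n=8 → 2; n=9 → 3.
Orbitals: 1 + 2 + 3 = 6. With m_s fixed to -1/2 there is one state per orbital, so 6 states.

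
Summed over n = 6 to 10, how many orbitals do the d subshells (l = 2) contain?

A d subshell (l = 2) exists for every n ≥ 3, so shells n = 6, 7, 8, 9, 10 each contribute one — 5 subshells.
Since each d subshell has 2·2+1 = 5 orbitals, the total is 5 × 5 = 25.

25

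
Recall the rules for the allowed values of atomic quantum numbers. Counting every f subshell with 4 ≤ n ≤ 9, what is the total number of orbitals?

42

An f subshell (l = 3) exists for every n ≥ 4, so shells n = 4, 5, 6, 7, 8, 9 each contribute one — 6 subshells.
Since each f subshell has 2·3+1 = 7 orbitals, the total is 6 × 7 = 42.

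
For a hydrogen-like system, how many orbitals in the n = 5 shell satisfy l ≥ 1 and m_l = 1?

4

The n = 5 shell has l = 0 through 4; check each.
The (l, m_l) pairs meeting l ≥ 1 and m_l = 1 give: l=1 → 1; l=2 → 1; l=3 → 1; l=4 → 1.
Total orbitals: 1 + 1 + 1 + 1 = 4.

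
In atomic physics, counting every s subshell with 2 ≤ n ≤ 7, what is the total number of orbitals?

An s subshell (l = 0) exists for every n ≥ 1, so shells n = 2, 3, 4, 5, 6, 7 each contribute one — 6 subshells.
Since each s subshell has 2·0+1 = 1 orbital, the total is 6 × 1 = 6.

6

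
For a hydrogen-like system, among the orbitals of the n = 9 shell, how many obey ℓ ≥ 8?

The n = 9 shell has ℓ = 0 through 8; check each.
Orbitals with ℓ ≥ 8, by ℓ: ℓ=8 → 17.
Total orbitals: 17.

17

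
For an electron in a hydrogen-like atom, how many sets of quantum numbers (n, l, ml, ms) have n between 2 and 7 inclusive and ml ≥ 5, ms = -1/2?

Go shell by shell, enumerating (l, ml) with ml ≥ 5:
n=6 → 1; n=7 → 3.
Orbitals: 1 + 3 = 4. With ms fixed to -1/2 there is one state per orbital, so 4 states.

4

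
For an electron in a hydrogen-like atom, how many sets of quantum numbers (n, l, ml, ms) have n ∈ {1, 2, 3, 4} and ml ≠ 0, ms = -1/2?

For each n in the range, tally the orbitals obeying ml ≠ 0:
n=2 → 2; n=3 → 6; n=4 → 12.
Orbitals: 2 + 6 + 12 = 20. With ms fixed to -1/2 there is one state per orbital, so 20 states.

20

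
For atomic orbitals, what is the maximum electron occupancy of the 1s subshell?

2

A subshell with l = 0 has 2l+1 = 1 orbital, each holding 2 electrons (spin ±1/2), so 1 × 2 = 2.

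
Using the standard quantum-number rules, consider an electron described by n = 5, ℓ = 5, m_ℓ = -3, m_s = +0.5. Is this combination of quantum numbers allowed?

Invalid

The orbital quantum number must satisfy 0 ≤ ℓ ≤ n−1. With n = 5 the allowed ℓ values are 0, 1, 2, 3, 4, so ℓ = 5 is out of range.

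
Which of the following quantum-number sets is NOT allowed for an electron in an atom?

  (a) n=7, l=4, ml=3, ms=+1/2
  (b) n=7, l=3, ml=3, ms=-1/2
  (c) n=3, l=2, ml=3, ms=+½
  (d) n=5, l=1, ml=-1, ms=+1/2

(c) has |ml| = 3 > l = 2, violating −l ≤ ml ≤ l.
The remaining sets (a), (b), (d) satisfy all four rules.

(c)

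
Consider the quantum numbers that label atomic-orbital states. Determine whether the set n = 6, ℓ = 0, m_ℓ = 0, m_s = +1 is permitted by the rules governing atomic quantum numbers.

Invalid

The spin quantum number for an electron can only be m_s = +1/2 or −1/2; m_s = +1 is not one of those.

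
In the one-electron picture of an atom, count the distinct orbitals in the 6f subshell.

A subshell has 2ℓ+1 orbitals; with ℓ = 3, that's 7.

7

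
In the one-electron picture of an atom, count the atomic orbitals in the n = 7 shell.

49

The n = 7 shell contains n² = 7² = 49 orbitals.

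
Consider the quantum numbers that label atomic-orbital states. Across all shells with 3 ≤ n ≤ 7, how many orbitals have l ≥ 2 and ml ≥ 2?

35

Go shell by shell, enumerating (l, ml) with l ≥ 2 and ml ≥ 2:
n=3 → 1; n=4 → 3; n=5 → 6; n=6 → 10; n=7 → 15.
Total orbitals: 1 + 3 + 6 + 10 + 15 = 35.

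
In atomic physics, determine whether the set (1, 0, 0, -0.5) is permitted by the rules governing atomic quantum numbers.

n = 1 is a positive integer. l = 0 satisfies 0 ≤ l ≤ n−1 = 0. m_l = 0 lies in the range −l … +l (here 0). m_s = -1/2 is one of ±1/2.
All four constraints are satisfied.

Valid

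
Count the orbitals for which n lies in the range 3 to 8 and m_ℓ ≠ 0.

For each n in the range, tally the orbitals obeying m_ℓ ≠ 0:
n=3 → 6; n=4 → 12; n=5 → 20; n=6 → 30; n=7 → 42; n=8 → 56.
Total orbitals: 6 + 12 + 20 + 30 + 42 + 56 = 166.

166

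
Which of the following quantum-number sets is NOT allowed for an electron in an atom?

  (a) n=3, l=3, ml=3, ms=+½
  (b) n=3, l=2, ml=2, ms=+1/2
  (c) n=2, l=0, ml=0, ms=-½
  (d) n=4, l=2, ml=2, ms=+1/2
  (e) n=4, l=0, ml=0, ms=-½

(a) has l = 3 ≥ n = 3, violating 0 ≤ l ≤ n−1.
The remaining sets (b), (c), (d), (e) satisfy all four rules.

(a)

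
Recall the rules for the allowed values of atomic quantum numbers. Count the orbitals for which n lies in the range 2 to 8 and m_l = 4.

10

Go shell by shell, enumerating (l, m_l) with m_l = 4:
n=5 → 1; n=6 → 2; n=7 → 3; n=8 → 4.
Total orbitals: 1 + 2 + 3 + 4 = 10.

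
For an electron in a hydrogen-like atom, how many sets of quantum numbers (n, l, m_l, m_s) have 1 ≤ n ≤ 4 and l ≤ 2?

Go shell by shell, enumerating (l, m_l) with l ≤ 2:
n=1 → 1; n=2 → 4; n=3 → 9; n=4 → 9.
Orbitals: 1 + 4 + 9 + 9 = 23. Including both spin states (m_s = ±1/2) gives 2 × 23 = 46 states.

46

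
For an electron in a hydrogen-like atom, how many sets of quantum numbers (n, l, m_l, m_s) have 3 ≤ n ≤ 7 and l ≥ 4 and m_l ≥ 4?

20

For each n in the range, tally the orbitals obeying l ≥ 4 and m_l ≥ 4:
n=5 → 1; n=6 → 3; n=7 → 6.
Orbitals: 1 + 3 + 6 = 10. Including both spin states (m_s = ±1/2) gives 2 × 10 = 20 states.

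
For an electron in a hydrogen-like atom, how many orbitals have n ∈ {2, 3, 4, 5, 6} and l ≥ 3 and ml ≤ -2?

For each n in the range, tally the orbitals obeying l ≥ 3 and ml ≤ -2:
n=4 → 2; n=5 → 5; n=6 → 9.
Total orbitals: 2 + 5 + 9 = 16.

16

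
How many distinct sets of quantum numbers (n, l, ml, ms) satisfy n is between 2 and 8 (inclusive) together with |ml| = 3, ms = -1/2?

Count contributing orbitals for each principal shell:
n=4 → 2; n=5 → 4; n=6 → 6; n=7 → 8; n=8 → 10.
Orbitals: 2 + 4 + 6 + 8 + 10 = 30. With ms fixed to -1/2 there is one state per orbital, so 30 states.

30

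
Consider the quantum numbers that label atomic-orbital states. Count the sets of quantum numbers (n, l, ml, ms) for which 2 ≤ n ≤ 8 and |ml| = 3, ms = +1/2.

Per-shell orbital counts meeting the constraint:
n=4 → 2; n=5 → 4; n=6 → 6; n=7 → 8; n=8 → 10.
Orbitals: 2 + 4 + 6 + 8 + 10 = 30. With ms fixed to +1/2 there is one state per orbital, so 30 states.

30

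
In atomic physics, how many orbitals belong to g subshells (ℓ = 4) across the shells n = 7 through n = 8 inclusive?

18

A g subshell (ℓ = 4) exists for every n ≥ 5, so shells n = 7, 8 each contribute one — 2 subshells.
Since each g subshell has 2·4+1 = 9 orbitals, the total is 2 × 9 = 18.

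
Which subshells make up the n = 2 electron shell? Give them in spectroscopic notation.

For n = 2, l runs from 0 to 1. In spectroscopic notation l = 0,1,2,… ↔ s,p,d,f,g,h,i, so the subshells are 2s, 2p.

2s, 2p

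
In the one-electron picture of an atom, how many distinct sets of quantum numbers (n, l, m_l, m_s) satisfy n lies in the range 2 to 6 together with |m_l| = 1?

60

Count contributing orbitals for each principal shell:
n=2 → 2; n=3 → 4; n=4 → 6; n=5 → 8; n=6 → 10.
Orbitals: 2 + 4 + 6 + 8 + 10 = 30. Including both spin states (m_s = ±1/2) gives 2 × 30 = 60 states.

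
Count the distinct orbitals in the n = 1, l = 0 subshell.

A subshell has 2l+1 orbitals; with l = 0, that's 1.

1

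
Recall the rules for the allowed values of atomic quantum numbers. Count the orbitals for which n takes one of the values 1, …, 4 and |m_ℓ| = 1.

12

Count contributing orbitals for each principal shell:
n=2 → 2; n=3 → 4; n=4 → 6.
Total orbitals: 2 + 4 + 6 = 12.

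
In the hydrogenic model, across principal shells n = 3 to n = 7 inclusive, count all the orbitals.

135

Shell n has n² orbitals: 3²=9 + 4²=16 + 5²=25 + 6²=36 + 7²=49 = 135 orbitals.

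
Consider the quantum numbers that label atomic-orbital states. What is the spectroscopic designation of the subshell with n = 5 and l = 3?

l = 3 corresponds to the letter 'f', so the subshell is 5f.

5f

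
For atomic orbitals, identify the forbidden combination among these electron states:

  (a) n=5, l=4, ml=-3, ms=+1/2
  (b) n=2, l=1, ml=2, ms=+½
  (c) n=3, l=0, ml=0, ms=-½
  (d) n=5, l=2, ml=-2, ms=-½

(b) has |ml| = 2 > l = 1, violating −l ≤ ml ≤ l.
The remaining sets (a), (c), (d) satisfy all four rules.

(b)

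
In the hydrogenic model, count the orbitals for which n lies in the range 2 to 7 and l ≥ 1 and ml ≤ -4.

Per-shell orbital counts meeting the constraint:
n=5 → 1; n=6 → 3; n=7 → 6.
Total orbitals: 1 + 3 + 6 = 10.

10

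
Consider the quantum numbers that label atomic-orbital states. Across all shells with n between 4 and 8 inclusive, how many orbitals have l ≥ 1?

185

Treat each shell separately and count matching orbitals:
n=4 → 15; n=5 → 24; n=6 → 35; n=7 → 48; n=8 → 63.
Total orbitals: 15 + 24 + 35 + 48 + 63 = 185.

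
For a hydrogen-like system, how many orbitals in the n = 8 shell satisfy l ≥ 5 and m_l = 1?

3

The n = 8 shell has l = 0 through 7; check each.
Contributions: l=5 → 1; l=6 → 1; l=7 → 1.
Total orbitals: 1 + 1 + 1 = 3.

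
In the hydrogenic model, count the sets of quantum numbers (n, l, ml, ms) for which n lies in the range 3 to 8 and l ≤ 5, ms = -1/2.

158

Per-shell orbital counts meeting the constraint:
n=3 → 9; n=4 → 16; n=5 → 25; n=6 → 36; n=7 → 36; n=8 → 36.
Orbitals: 9 + 16 + 25 + 36 + 36 + 36 = 158. With ms fixed to -1/2 there is one state per orbital, so 158 states.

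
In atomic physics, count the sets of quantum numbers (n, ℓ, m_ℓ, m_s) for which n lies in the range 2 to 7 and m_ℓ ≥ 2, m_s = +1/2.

35

Go shell by shell, enumerating (ℓ, m_ℓ) with m_ℓ ≥ 2:
n=3 → 1; n=4 → 3; n=5 → 6; n=6 → 10; n=7 → 15.
Orbitals: 1 + 3 + 6 + 10 + 15 = 35. With m_s fixed to +1/2 there is one state per orbital, so 35 states.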